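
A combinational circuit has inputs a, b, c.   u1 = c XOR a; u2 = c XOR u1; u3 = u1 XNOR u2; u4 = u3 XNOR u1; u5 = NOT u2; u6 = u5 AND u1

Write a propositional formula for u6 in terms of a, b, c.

u1 = c XOR a
u2 = c XOR u1 = c XOR (c XOR a)
u5 = NOT u2 = NOT (c XOR (c XOR a))
u6 = u5 AND u1 = NOT (c XOR (c XOR a)) AND (c XOR a)

NOT (c XOR (c XOR a)) AND (c XOR a)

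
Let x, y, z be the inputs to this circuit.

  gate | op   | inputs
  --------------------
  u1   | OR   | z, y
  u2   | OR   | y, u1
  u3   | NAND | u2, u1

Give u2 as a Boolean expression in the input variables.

u1 = z OR y
u2 = y OR u1 = y OR (z OR y)

y OR (z OR y)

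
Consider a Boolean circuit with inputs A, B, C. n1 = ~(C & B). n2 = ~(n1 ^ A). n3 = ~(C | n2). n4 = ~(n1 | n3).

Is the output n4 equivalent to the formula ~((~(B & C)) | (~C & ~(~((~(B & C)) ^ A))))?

n1 = ~(C & B)
n2 = ~(n1 ^ A) = ~((~(C & B)) ^ A)
n3 = ~(C | n2) = ~(C | (~((~(C & B)) ^ A)))
n4 = ~(n1 | n3) = ~((~(C & B)) | (~(C | (~((~(C & B)) ^ A)))))
At A=0, B=0, C=0: circuit gives 0, formula gives 0.
At A=0, B=1, C=1: circuit gives 1, formula gives 1.
Agrees on all 8 inputs.

Yes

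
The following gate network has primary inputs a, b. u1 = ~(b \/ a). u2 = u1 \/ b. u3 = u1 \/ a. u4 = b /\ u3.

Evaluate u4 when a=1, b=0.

0

u1 = ~(0 \/ 1) = 0
u3 = 0 \/ 1 = 1
u4 = 0 /\ 1 = 0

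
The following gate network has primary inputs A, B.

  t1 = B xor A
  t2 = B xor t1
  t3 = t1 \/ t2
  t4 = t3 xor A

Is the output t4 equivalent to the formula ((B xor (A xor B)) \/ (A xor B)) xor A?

Yes

t1 = B xor A
t2 = B xor t1 = B xor (B xor A)
t3 = t1 \/ t2 = (B xor A) \/ (B xor (B xor A))
t4 = t3 xor A = ((B xor A) \/ (B xor (B xor A))) xor A
At A=0, B=0: circuit gives 0, formula gives 0.
At A=0, B=1: circuit gives 1, formula gives 1.
Agrees on all 4 inputs.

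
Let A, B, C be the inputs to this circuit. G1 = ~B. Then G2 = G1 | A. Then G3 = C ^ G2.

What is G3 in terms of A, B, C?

G1 = ~B
G2 = G1 | A = ~B | A
G3 = C ^ G2 = C ^ (~B | A)

C ^ (~B | A)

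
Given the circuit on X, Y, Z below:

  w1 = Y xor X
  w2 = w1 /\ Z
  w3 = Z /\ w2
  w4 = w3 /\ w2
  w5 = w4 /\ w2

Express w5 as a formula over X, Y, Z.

((Z /\ ((Y xor X) /\ Z)) /\ ((Y xor X) /\ Z)) /\ ((Y xor X) /\ Z)

w1 = Y xor X
w2 = w1 /\ Z = (Y xor X) /\ Z
w3 = Z /\ w2 = Z /\ ((Y xor X) /\ Z)
w4 = w3 /\ w2 = (Z /\ ((Y xor X) /\ Z)) /\ ((Y xor X) /\ Z)
w5 = w4 /\ w2 = ((Z /\ ((Y xor X) /\ Z)) /\ ((Y xor X) /\ Z)) /\ ((Y xor X) /\ Z)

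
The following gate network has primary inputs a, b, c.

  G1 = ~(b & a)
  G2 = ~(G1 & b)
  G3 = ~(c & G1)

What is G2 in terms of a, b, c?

G1 = ~(b & a)
G2 = ~(G1 & b) = ~((~(b & a)) & b)

~((~(b & a)) & b)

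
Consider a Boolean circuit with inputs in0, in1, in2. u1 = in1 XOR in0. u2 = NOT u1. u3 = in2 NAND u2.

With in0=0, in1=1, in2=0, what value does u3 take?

u1 = 1 XOR 0 = 1
u2 = NOT 1 = 0
u3 = 0 NAND 0 = 1

1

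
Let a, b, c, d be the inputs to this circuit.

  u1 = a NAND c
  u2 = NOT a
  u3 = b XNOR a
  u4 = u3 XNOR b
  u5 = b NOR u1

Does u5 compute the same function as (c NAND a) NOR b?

Yes

u1 = a NAND c
u5 = b NOR u1 = b NOR (a NAND c)
At a=0, b=0, c=0, d=0: circuit gives 0, formula gives 0.
At a=1, b=0, c=1, d=0: circuit gives 1, formula gives 1.
Agrees on all 16 inputs.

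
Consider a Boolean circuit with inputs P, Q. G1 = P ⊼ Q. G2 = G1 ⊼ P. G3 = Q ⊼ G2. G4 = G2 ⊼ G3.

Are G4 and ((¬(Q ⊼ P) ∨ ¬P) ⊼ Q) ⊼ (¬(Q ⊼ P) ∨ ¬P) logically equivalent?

Yes

G1 = P ⊼ Q
G2 = G1 ⊼ P = (P ⊼ Q) ⊼ P
G3 = Q ⊼ G2 = Q ⊼ ((P ⊼ Q) ⊼ P)
G4 = G2 ⊼ G3 = ((P ⊼ Q) ⊼ P) ⊼ (Q ⊼ ((P ⊼ Q) ⊼ P))
At P=0, Q=0: circuit gives 0, formula gives 0.
At P=0, Q=1: circuit gives 1, formula gives 1.
Agrees on all 4 inputs.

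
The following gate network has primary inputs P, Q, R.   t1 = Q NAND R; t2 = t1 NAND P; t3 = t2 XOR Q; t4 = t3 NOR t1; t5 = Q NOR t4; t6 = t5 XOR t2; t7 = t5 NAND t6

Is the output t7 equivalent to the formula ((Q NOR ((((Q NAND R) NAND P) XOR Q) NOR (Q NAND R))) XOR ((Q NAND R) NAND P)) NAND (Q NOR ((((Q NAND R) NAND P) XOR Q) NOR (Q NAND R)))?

t1 = Q NAND R
t2 = t1 NAND P = (Q NAND R) NAND P
t3 = t2 XOR Q = ((Q NAND R) NAND P) XOR Q
t4 = t3 NOR t1 = (((Q NAND R) NAND P) XOR Q) NOR (Q NAND R)
t5 = Q NOR t4 = Q NOR ((((Q NAND R) NAND P) XOR Q) NOR (Q NAND R))
t6 = t5 XOR t2 = (Q NOR ((((Q NAND R) NAND P) XOR Q) NOR (Q NAND R))) XOR ((Q NAND R) NAND P)
t7 = t5 NAND t6 = (Q NOR ((((Q NAND R) NAND P) XOR Q) NOR (Q NAND R))) NAND ((Q NOR ((((Q NAND R) NAND P) XOR Q) NOR (Q NAND R))) XOR ((Q NAND R) NAND P))
At P=1, Q=0, R=0: circuit gives 0, formula gives 0.
At P=0, Q=0, R=0: circuit gives 1, formula gives 1.
Agrees on all 8 inputs.

Yes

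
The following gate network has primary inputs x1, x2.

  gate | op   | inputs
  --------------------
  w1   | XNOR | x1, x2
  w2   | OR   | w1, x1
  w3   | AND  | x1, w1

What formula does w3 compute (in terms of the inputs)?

x1 AND (x1 XNOR x2)

w1 = x1 XNOR x2
w3 = x1 AND w1 = x1 AND (x1 XNOR x2)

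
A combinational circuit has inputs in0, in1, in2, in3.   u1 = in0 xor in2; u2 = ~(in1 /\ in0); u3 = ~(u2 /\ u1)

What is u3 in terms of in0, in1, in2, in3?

~((~(in1 /\ in0)) /\ (in0 xor in2))

u1 = in0 xor in2
u2 = ~(in1 /\ in0)
u3 = ~(u2 /\ u1) = ~((~(in1 /\ in0)) /\ (in0 xor in2))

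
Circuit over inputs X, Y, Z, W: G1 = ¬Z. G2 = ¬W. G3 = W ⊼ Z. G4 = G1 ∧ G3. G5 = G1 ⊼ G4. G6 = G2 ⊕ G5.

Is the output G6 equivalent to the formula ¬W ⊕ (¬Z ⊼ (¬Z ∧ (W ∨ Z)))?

No

G1 = ¬Z
G2 = ¬W
G3 = W ⊼ Z
G4 = G1 ∧ G3 = ¬Z ∧ (W ⊼ Z)
G5 = G1 ⊼ G4 = ¬Z ⊼ (¬Z ∧ (W ⊼ Z))
G6 = G2 ⊕ G5 = ¬W ⊕ (¬Z ⊼ (¬Z ∧ (W ⊼ Z)))
At X=0, Y=0, Z=0, W=0: circuit gives 1, formula gives 0.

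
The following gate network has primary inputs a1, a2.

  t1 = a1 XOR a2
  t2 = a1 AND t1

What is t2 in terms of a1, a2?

a1 AND (a1 XOR a2)

t1 = a1 XOR a2
t2 = a1 AND t1 = a1 AND (a1 XOR a2)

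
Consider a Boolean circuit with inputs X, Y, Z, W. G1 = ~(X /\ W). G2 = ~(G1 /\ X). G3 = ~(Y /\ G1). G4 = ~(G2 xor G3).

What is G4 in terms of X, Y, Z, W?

G1 = ~(X /\ W)
G2 = ~(G1 /\ X) = ~((~(X /\ W)) /\ X)
G3 = ~(Y /\ G1) = ~(Y /\ (~(X /\ W)))
G4 = ~(G2 xor G3) = ~((~((~(X /\ W)) /\ X)) xor (~(Y /\ (~(X /\ W)))))

~((~((~(X /\ W)) /\ X)) xor (~(Y /\ (~(X /\ W)))))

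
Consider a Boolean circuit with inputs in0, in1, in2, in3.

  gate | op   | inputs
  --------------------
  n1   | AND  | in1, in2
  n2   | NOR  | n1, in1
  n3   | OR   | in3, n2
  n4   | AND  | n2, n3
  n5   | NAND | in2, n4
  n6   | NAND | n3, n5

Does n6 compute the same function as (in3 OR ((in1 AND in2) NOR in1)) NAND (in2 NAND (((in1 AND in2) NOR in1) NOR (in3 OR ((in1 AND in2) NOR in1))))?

No

n1 = in1 AND in2
n2 = n1 NOR in1 = (in1 AND in2) NOR in1
n3 = in3 OR n2 = in3 OR ((in1 AND in2) NOR in1)
n4 = n2 AND n3 = ((in1 AND in2) NOR in1) AND (in3 OR ((in1 AND in2) NOR in1))
n5 = in2 NAND n4 = in2 NAND (((in1 AND in2) NOR in1) AND (in3 OR ((in1 AND in2) NOR in1)))
n6 = n3 NAND n5 = (in3 OR ((in1 AND in2) NOR in1)) NAND (in2 NAND (((in1 AND in2) NOR in1) AND (in3 OR ((in1 AND in2) NOR in1))))
At in0=0, in1=0, in2=1, in3=0: circuit gives 1, formula gives 0.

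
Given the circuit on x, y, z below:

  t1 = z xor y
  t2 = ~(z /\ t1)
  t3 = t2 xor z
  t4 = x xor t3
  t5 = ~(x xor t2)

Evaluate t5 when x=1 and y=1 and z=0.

t1 = 0 xor 1 = 1
t2 = ~(0 /\ 1) = 1
t5 = ~(1 xor 1) = 1

1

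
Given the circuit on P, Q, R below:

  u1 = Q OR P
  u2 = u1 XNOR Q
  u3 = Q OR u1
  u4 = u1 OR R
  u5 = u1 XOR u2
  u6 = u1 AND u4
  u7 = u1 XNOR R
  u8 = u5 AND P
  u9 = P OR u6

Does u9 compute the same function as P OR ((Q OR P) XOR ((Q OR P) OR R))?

No

u1 = Q OR P
u4 = u1 OR R = (Q OR P) OR R
u6 = u1 AND u4 = (Q OR P) AND ((Q OR P) OR R)
u9 = P OR u6 = P OR ((Q OR P) AND ((Q OR P) OR R))
At P=0, Q=0, R=1: circuit gives 0, formula gives 1.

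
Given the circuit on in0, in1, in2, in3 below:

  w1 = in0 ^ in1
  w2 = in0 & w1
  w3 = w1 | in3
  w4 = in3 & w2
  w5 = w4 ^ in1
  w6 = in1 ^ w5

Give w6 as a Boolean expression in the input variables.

w1 = in0 ^ in1
w2 = in0 & w1 = in0 & (in0 ^ in1)
w4 = in3 & w2 = in3 & (in0 & (in0 ^ in1))
w5 = w4 ^ in1 = (in3 & (in0 & (in0 ^ in1))) ^ in1
w6 = in1 ^ w5 = in1 ^ ((in3 & (in0 & (in0 ^ in1))) ^ in1)

in1 ^ ((in3 & (in0 & (in0 ^ in1))) ^ in1)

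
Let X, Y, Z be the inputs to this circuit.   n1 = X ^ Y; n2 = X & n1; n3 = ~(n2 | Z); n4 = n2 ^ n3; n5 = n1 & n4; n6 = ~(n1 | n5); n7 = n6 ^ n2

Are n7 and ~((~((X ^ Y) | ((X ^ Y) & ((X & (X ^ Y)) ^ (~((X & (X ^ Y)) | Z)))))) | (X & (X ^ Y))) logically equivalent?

n1 = X ^ Y
n2 = X & n1 = X & (X ^ Y)
n3 = ~(n2 | Z) = ~((X & (X ^ Y)) | Z)
n4 = n2 ^ n3 = (X & (X ^ Y)) ^ (~((X & (X ^ Y)) | Z))
n5 = n1 & n4 = (X ^ Y) & ((X & (X ^ Y)) ^ (~((X & (X ^ Y)) | Z)))
n6 = ~(n1 | n5) = ~((X ^ Y) | ((X ^ Y) & ((X & (X ^ Y)) ^ (~((X & (X ^ Y)) | Z)))))
n7 = n6 ^ n2 = (~((X ^ Y) | ((X ^ Y) & ((X & (X ^ Y)) ^ (~((X & (X ^ Y)) | Z)))))) ^ (X & (X ^ Y))
At X=0, Y=0, Z=0: circuit gives 1, formula gives 0.

No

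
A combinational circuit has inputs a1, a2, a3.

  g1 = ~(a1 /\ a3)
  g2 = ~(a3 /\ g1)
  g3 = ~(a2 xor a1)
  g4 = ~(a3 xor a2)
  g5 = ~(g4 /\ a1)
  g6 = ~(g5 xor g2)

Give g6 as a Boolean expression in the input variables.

~((~((~(a3 xor a2)) /\ a1)) xor (~(a3 /\ (~(a1 /\ a3)))))

g1 = ~(a1 /\ a3)
g2 = ~(a3 /\ g1) = ~(a3 /\ (~(a1 /\ a3)))
g4 = ~(a3 xor a2)
g5 = ~(g4 /\ a1) = ~((~(a3 xor a2)) /\ a1)
g6 = ~(g5 xor g2) = ~((~((~(a3 xor a2)) /\ a1)) xor (~(a3 /\ (~(a1 /\ a3)))))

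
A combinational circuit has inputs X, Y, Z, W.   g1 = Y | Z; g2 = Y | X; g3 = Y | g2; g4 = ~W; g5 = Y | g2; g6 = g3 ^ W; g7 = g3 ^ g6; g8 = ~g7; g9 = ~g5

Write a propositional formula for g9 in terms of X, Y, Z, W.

g2 = Y | X
g5 = Y | g2 = Y | (Y | X)
g9 = ~g5 = ~(Y | (Y | X))

~(Y | (Y | X))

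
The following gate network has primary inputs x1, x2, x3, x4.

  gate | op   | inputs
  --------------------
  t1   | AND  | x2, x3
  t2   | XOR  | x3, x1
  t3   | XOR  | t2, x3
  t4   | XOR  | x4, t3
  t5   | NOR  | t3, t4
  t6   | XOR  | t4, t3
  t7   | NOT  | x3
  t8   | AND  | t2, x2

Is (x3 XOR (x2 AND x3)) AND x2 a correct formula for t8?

No

t2 = x3 XOR x1
t8 = t2 AND x2 = (x3 XOR x1) AND x2
At x1=0, x2=1, x3=1, x4=0: circuit gives 1, formula gives 0.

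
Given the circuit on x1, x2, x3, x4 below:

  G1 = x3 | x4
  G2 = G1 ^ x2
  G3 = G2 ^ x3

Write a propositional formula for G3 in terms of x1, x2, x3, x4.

((x3 | x4) ^ x2) ^ x3

G1 = x3 | x4
G2 = G1 ^ x2 = (x3 | x4) ^ x2
G3 = G2 ^ x3 = ((x3 | x4) ^ x2) ^ x3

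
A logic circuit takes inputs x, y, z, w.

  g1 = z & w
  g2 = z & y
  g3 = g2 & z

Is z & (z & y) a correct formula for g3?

g2 = z & y
g3 = g2 & z = (z & y) & z
At x=0, y=0, z=0, w=0: circuit gives 0, formula gives 0.
At x=0, y=1, z=1, w=0: circuit gives 1, formula gives 1.
Agrees on all 16 inputs.

Yes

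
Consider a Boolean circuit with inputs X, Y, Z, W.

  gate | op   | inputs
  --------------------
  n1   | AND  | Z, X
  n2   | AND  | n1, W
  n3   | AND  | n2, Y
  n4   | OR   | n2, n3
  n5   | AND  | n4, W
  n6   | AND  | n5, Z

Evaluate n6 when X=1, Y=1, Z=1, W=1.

n1 = 1 AND 1 = 1
n2 = 1 AND 1 = 1
n3 = 1 AND 1 = 1
n4 = 1 OR 1 = 1
n5 = 1 AND 1 = 1
n6 = 1 AND 1 = 1

1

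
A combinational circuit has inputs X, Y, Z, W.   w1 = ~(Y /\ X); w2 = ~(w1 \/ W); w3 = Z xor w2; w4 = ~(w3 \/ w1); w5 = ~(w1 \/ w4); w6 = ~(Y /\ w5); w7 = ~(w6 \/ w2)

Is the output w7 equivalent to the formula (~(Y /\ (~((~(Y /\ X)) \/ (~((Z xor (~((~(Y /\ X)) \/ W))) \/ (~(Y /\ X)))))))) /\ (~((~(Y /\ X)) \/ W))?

No

w1 = ~(Y /\ X)
w2 = ~(w1 \/ W) = ~((~(Y /\ X)) \/ W)
w3 = Z xor w2 = Z xor (~((~(Y /\ X)) \/ W))
w4 = ~(w3 \/ w1) = ~((Z xor (~((~(Y /\ X)) \/ W))) \/ (~(Y /\ X)))
w5 = ~(w1 \/ w4) = ~((~(Y /\ X)) \/ (~((Z xor (~((~(Y /\ X)) \/ W))) \/ (~(Y /\ X)))))
w6 = ~(Y /\ w5) = ~(Y /\ (~((~(Y /\ X)) \/ (~((Z xor (~((~(Y /\ X)) \/ W))) \/ (~(Y /\ X)))))))
w7 = ~(w6 \/ w2) = ~((~(Y /\ (~((~(Y /\ X)) \/ (~((Z xor (~((~(Y /\ X)) \/ W))) \/ (~(Y /\ X)))))))) \/ (~((~(Y /\ X)) \/ W)))
At X=1, Y=1, Z=1, W=0: circuit gives 0, formula gives 1.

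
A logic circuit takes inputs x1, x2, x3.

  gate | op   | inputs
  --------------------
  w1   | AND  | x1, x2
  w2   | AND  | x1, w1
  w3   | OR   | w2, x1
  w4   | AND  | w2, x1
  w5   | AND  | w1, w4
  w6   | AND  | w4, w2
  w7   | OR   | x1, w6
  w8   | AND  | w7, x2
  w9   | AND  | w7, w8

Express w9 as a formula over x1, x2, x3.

w1 = x1 AND x2
w2 = x1 AND w1 = x1 AND (x1 AND x2)
w4 = w2 AND x1 = (x1 AND (x1 AND x2)) AND x1
w6 = w4 AND w2 = ((x1 AND (x1 AND x2)) AND x1) AND (x1 AND (x1 AND x2))
w7 = x1 OR w6 = x1 OR (((x1 AND (x1 AND x2)) AND x1) AND (x1 AND (x1 AND x2)))
w8 = w7 AND x2 = (x1 OR (((x1 AND (x1 AND x2)) AND x1) AND (x1 AND (x1 AND x2)))) AND x2
w9 = w7 AND w8 = (x1 OR (((x1 AND (x1 AND x2)) AND x1) AND (x1 AND (x1 AND x2)))) AND ((x1 OR (((x1 AND (x1 AND x2)) AND x1) AND (x1 AND (x1 AND x2)))) AND x2)

(x1 OR (((x1 AND (x1 AND x2)) AND x1) AND (x1 AND (x1 AND x2)))) AND ((x1 OR (((x1 AND (x1 AND x2)) AND x1) AND (x1 AND (x1 AND x2)))) AND x2)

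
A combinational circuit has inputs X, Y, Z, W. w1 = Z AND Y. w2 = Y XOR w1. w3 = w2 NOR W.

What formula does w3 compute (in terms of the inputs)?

(Y XOR (Z AND Y)) NOR W

w1 = Z AND Y
w2 = Y XOR w1 = Y XOR (Z AND Y)
w3 = w2 NOR W = (Y XOR (Z AND Y)) NOR W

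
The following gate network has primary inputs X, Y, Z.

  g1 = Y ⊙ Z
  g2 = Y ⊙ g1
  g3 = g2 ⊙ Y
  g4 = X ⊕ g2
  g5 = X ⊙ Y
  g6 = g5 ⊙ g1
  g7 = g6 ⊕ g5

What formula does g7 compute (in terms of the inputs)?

((X ⊙ Y) ⊙ (Y ⊙ Z)) ⊕ (X ⊙ Y)

g1 = Y ⊙ Z
g5 = X ⊙ Y
g6 = g5 ⊙ g1 = (X ⊙ Y) ⊙ (Y ⊙ Z)
g7 = g6 ⊕ g5 = ((X ⊙ Y) ⊙ (Y ⊙ Z)) ⊕ (X ⊙ Y)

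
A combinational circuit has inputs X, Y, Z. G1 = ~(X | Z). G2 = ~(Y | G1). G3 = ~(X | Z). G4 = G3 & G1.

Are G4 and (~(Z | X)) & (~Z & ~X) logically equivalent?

G1 = ~(X | Z)
G3 = ~(X | Z)
G4 = G3 & G1 = (~(X | Z)) & (~(X | Z))
At X=0, Y=0, Z=1: circuit gives 0, formula gives 0.
At X=0, Y=0, Z=0: circuit gives 1, formula gives 1.
Agrees on all 8 inputs.

Yes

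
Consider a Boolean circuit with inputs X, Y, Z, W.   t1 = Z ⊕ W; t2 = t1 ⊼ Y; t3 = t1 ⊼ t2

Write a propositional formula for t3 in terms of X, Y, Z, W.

t1 = Z ⊕ W
t2 = t1 ⊼ Y = (Z ⊕ W) ⊼ Y
t3 = t1 ⊼ t2 = (Z ⊕ W) ⊼ ((Z ⊕ W) ⊼ Y)

(Z ⊕ W) ⊼ ((Z ⊕ W) ⊼ Y)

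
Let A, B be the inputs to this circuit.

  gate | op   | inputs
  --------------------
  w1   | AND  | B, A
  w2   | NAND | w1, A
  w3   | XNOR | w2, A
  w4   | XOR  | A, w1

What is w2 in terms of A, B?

w1 = B AND A
w2 = w1 NAND A = (B AND A) NAND A

(B AND A) NAND A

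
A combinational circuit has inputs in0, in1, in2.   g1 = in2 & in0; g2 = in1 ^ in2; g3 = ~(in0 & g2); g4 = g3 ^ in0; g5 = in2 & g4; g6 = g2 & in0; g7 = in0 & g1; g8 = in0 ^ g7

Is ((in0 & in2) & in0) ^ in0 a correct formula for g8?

g1 = in2 & in0
g7 = in0 & g1 = in0 & (in2 & in0)
g8 = in0 ^ g7 = in0 ^ (in0 & (in2 & in0))
At in0=0, in1=0, in2=0: circuit gives 0, formula gives 0.
At in0=1, in1=0, in2=0: circuit gives 1, formula gives 1.
Agrees on all 8 inputs.

Yes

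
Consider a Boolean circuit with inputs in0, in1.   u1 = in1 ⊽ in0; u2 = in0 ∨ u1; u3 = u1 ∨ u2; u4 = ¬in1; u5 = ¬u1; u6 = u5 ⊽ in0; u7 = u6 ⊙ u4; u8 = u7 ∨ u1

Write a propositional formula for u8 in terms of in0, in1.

((¬(in1 ⊽ in0) ⊽ in0) ⊙ ¬in1) ∨ (in1 ⊽ in0)

u1 = in1 ⊽ in0
u4 = ¬in1
u5 = ¬u1 = ¬(in1 ⊽ in0)
u6 = u5 ⊽ in0 = ¬(in1 ⊽ in0) ⊽ in0
u7 = u6 ⊙ u4 = (¬(in1 ⊽ in0) ⊽ in0) ⊙ ¬in1
u8 = u7 ∨ u1 = ((¬(in1 ⊽ in0) ⊽ in0) ⊙ ¬in1) ∨ (in1 ⊽ in0)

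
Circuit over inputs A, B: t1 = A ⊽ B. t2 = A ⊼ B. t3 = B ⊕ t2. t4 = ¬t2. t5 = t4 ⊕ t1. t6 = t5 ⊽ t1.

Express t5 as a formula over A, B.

t1 = A ⊽ B
t2 = A ⊼ B
t4 = ¬t2 = ¬(A ⊼ B)
t5 = t4 ⊕ t1 = ¬(A ⊼ B) ⊕ (A ⊽ B)

¬(A ⊼ B) ⊕ (A ⊽ B)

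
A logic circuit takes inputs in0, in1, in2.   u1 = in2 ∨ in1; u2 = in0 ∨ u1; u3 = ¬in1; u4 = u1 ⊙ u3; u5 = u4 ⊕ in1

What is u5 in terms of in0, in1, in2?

((in2 ∨ in1) ⊙ ¬in1) ⊕ in1

u1 = in2 ∨ in1
u3 = ¬in1
u4 = u1 ⊙ u3 = (in2 ∨ in1) ⊙ ¬in1
u5 = u4 ⊕ in1 = ((in2 ∨ in1) ⊙ ¬in1) ⊕ in1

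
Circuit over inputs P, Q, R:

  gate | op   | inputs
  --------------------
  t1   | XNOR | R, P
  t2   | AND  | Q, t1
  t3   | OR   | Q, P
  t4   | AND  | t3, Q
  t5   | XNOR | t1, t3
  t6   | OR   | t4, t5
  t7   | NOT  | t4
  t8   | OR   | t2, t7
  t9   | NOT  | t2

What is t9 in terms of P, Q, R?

t1 = R XNOR P
t2 = Q AND t1 = Q AND (R XNOR P)
t9 = NOT t2 = NOT (Q AND (R XNOR P))

NOT (Q AND (R XNOR P))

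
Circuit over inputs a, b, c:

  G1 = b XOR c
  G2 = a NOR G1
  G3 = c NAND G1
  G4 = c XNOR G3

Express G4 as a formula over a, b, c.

G1 = b XOR c
G3 = c NAND G1 = c NAND (b XOR c)
G4 = c XNOR G3 = c XNOR (c NAND (b XOR c))

c XNOR (c NAND (b XOR c))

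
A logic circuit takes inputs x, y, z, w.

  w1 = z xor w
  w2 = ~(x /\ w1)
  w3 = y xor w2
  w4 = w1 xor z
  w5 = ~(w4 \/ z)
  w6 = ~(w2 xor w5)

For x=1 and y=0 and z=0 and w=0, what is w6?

1

w1 = 0 xor 0 = 0
w2 = ~(1 /\ 0) = 1
w4 = 0 xor 0 = 0
w5 = ~(0 \/ 0) = 1
w6 = ~(1 xor 1) = 1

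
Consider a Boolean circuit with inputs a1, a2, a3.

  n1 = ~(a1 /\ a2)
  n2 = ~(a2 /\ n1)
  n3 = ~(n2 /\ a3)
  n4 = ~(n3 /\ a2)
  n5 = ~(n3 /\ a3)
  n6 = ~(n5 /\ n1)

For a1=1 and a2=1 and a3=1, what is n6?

1

n1 = ~(1 /\ 1) = 0
n2 = ~(1 /\ 0) = 1
n3 = ~(1 /\ 1) = 0
n5 = ~(0 /\ 1) = 1
n6 = ~(1 /\ 0) = 1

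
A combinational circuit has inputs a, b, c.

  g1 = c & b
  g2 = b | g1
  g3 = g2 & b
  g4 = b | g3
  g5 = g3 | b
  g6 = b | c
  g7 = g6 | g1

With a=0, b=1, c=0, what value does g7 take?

1

g1 = 0 & 1 = 0
g6 = 1 | 0 = 1
g7 = 1 | 0 = 1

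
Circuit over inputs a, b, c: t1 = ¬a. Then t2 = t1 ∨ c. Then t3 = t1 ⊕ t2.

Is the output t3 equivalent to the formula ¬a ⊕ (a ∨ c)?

t1 = ¬a
t2 = t1 ∨ c = ¬a ∨ c
t3 = t1 ⊕ t2 = ¬a ⊕ (¬a ∨ c)
At a=0, b=0, c=0: circuit gives 0, formula gives 1.

No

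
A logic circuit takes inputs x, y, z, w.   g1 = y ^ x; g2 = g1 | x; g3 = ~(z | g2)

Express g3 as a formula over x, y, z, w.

g1 = y ^ x
g2 = g1 | x = (y ^ x) | x
g3 = ~(z | g2) = ~(z | ((y ^ x) | x))

~(z | ((y ^ x) | x))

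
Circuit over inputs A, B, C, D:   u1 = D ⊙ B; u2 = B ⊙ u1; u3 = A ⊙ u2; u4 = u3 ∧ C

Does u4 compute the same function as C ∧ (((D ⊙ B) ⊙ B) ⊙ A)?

Yes

u1 = D ⊙ B
u2 = B ⊙ u1 = B ⊙ (D ⊙ B)
u3 = A ⊙ u2 = A ⊙ (B ⊙ (D ⊙ B))
u4 = u3 ∧ C = (A ⊙ (B ⊙ (D ⊙ B))) ∧ C
At A=0, B=0, C=0, D=0: circuit gives 0, formula gives 0.
At A=0, B=0, C=1, D=0: circuit gives 1, formula gives 1.
Agrees on all 16 inputs.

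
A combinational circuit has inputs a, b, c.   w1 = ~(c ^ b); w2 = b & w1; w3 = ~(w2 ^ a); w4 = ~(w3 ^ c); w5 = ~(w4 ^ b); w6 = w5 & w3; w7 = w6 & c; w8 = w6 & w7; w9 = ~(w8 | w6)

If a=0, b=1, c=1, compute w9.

1

w1 = ~(1 ^ 1) = 1
w2 = 1 & 1 = 1
w3 = ~(1 ^ 0) = 0
w4 = ~(0 ^ 1) = 0
w5 = ~(0 ^ 1) = 0
w6 = 0 & 0 = 0
w7 = 0 & 1 = 0
w8 = 0 & 0 = 0
w9 = ~(0 | 0) = 1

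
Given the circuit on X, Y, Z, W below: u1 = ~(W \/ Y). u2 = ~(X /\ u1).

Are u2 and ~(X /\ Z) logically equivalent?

u1 = ~(W \/ Y)
u2 = ~(X /\ u1) = ~(X /\ (~(W \/ Y)))
At X=1, Y=0, Z=0, W=0: circuit gives 0, formula gives 1.

No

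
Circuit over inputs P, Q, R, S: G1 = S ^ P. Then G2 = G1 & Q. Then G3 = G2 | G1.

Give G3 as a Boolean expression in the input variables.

G1 = S ^ P
G2 = G1 & Q = (S ^ P) & Q
G3 = G2 | G1 = ((S ^ P) & Q) | (S ^ P)

((S ^ P) & Q) | (S ^ P)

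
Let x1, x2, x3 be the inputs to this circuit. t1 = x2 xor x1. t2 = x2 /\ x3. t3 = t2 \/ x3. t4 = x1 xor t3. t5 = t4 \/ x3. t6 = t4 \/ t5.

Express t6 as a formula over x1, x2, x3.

(x1 xor ((x2 /\ x3) \/ x3)) \/ ((x1 xor ((x2 /\ x3) \/ x3)) \/ x3)

t2 = x2 /\ x3
t3 = t2 \/ x3 = (x2 /\ x3) \/ x3
t4 = x1 xor t3 = x1 xor ((x2 /\ x3) \/ x3)
t5 = t4 \/ x3 = (x1 xor ((x2 /\ x3) \/ x3)) \/ x3
t6 = t4 \/ t5 = (x1 xor ((x2 /\ x3) \/ x3)) \/ ((x1 xor ((x2 /\ x3) \/ x3)) \/ x3)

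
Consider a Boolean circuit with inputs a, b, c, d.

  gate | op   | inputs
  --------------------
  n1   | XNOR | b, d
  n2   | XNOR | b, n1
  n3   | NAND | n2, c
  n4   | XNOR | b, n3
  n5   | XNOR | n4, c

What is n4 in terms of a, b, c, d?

b XNOR ((b XNOR (b XNOR d)) NAND c)

n1 = b XNOR d
n2 = b XNOR n1 = b XNOR (b XNOR d)
n3 = n2 NAND c = (b XNOR (b XNOR d)) NAND c
n4 = b XNOR n3 = b XNOR ((b XNOR (b XNOR d)) NAND c)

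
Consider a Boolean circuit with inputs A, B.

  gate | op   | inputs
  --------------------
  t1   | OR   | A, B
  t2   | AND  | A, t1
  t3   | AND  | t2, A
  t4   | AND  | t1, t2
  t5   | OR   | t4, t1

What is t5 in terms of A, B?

((A OR B) AND (A AND (A OR B))) OR (A OR B)

t1 = A OR B
t2 = A AND t1 = A AND (A OR B)
t4 = t1 AND t2 = (A OR B) AND (A AND (A OR B))
t5 = t4 OR t1 = ((A OR B) AND (A AND (A OR B))) OR (A OR B)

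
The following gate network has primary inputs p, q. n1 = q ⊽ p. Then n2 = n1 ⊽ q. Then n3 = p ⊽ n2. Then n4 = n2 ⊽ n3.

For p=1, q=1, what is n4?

1

n1 = 1 ⊽ 1 = 0
n2 = 0 ⊽ 1 = 0
n3 = 1 ⊽ 0 = 0
n4 = 0 ⊽ 0 = 1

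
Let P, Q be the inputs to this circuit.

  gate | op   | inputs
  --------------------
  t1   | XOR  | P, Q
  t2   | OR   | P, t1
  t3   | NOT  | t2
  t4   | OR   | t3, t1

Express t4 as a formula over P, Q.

NOT (P OR (P XOR Q)) OR (P XOR Q)

t1 = P XOR Q
t2 = P OR t1 = P OR (P XOR Q)
t3 = NOT t2 = NOT (P OR (P XOR Q))
t4 = t3 OR t1 = NOT (P OR (P XOR Q)) OR (P XOR Q)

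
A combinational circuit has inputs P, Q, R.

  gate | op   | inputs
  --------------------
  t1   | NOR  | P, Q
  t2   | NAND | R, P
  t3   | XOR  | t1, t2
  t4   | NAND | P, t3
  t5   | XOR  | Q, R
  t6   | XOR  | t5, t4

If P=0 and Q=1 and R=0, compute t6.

0

t1 = 0 NOR 1 = 0
t2 = 0 NAND 0 = 1
t3 = 0 XOR 1 = 1
t4 = 0 NAND 1 = 1
t5 = 1 XOR 0 = 1
t6 = 1 XOR 1 = 0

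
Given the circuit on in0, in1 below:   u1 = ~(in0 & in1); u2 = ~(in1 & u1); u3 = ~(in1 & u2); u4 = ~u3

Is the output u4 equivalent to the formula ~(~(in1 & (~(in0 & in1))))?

No

u1 = ~(in0 & in1)
u2 = ~(in1 & u1) = ~(in1 & (~(in0 & in1)))
u3 = ~(in1 & u2) = ~(in1 & (~(in1 & (~(in0 & in1)))))
u4 = ~u3 = ~(~(in1 & (~(in1 & (~(in0 & in1))))))
At in0=0, in1=1: circuit gives 0, formula gives 1.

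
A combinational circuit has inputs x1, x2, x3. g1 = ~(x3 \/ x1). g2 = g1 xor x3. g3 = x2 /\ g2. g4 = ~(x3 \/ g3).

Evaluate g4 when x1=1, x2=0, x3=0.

1

g1 = ~(0 \/ 1) = 0
g2 = 0 xor 0 = 0
g3 = 0 /\ 0 = 0
g4 = ~(0 \/ 0) = 1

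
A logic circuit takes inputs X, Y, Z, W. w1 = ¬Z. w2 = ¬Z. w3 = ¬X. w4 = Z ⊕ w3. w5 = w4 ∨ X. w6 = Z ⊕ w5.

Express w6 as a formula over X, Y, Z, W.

w3 = ¬X
w4 = Z ⊕ w3 = Z ⊕ ¬X
w5 = w4 ∨ X = (Z ⊕ ¬X) ∨ X
w6 = Z ⊕ w5 = Z ⊕ ((Z ⊕ ¬X) ∨ X)

Z ⊕ ((Z ⊕ ¬X) ∨ X)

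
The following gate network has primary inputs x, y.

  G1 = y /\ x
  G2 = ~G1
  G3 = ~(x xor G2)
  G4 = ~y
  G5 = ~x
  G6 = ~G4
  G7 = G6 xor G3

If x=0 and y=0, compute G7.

0

G1 = 0 /\ 0 = 0
G2 = ~0 = 1
G3 = ~(0 xor 1) = 0
G4 = ~0 = 1
G6 = ~1 = 0
G7 = 0 xor 0 = 0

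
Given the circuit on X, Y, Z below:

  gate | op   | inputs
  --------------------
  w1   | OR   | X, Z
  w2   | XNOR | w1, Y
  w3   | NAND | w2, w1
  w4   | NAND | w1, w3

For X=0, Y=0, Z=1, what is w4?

w1 = 0 OR 1 = 1
w2 = 1 XNOR 0 = 0
w3 = 0 NAND 1 = 1
w4 = 1 NAND 1 = 0

0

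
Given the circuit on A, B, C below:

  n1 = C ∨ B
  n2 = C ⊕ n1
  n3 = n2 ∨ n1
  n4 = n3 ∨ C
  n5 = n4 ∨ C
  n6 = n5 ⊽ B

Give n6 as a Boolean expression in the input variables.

((((C ⊕ (C ∨ B)) ∨ (C ∨ B)) ∨ C) ∨ C) ⊽ B

n1 = C ∨ B
n2 = C ⊕ n1 = C ⊕ (C ∨ B)
n3 = n2 ∨ n1 = (C ⊕ (C ∨ B)) ∨ (C ∨ B)
n4 = n3 ∨ C = ((C ⊕ (C ∨ B)) ∨ (C ∨ B)) ∨ C
n5 = n4 ∨ C = (((C ⊕ (C ∨ B)) ∨ (C ∨ B)) ∨ C) ∨ C
n6 = n5 ⊽ B = ((((C ⊕ (C ∨ B)) ∨ (C ∨ B)) ∨ C) ∨ C) ⊽ B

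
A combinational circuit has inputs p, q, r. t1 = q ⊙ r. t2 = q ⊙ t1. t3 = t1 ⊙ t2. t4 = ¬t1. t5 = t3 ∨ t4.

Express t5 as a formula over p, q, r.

((q ⊙ r) ⊙ (q ⊙ (q ⊙ r))) ∨ ¬(q ⊙ r)

t1 = q ⊙ r
t2 = q ⊙ t1 = q ⊙ (q ⊙ r)
t3 = t1 ⊙ t2 = (q ⊙ r) ⊙ (q ⊙ (q ⊙ r))
t4 = ¬t1 = ¬(q ⊙ r)
t5 = t3 ∨ t4 = ((q ⊙ r) ⊙ (q ⊙ (q ⊙ r))) ∨ ¬(q ⊙ r)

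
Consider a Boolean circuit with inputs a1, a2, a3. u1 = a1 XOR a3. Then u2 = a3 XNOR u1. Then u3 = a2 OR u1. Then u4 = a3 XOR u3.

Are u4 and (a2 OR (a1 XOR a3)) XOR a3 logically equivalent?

Yes

u1 = a1 XOR a3
u3 = a2 OR u1 = a2 OR (a1 XOR a3)
u4 = a3 XOR u3 = a3 XOR (a2 OR (a1 XOR a3))
At a1=0, a2=0, a3=0: circuit gives 0, formula gives 0.
At a1=0, a2=1, a3=0: circuit gives 1, formula gives 1.
Agrees on all 8 inputs.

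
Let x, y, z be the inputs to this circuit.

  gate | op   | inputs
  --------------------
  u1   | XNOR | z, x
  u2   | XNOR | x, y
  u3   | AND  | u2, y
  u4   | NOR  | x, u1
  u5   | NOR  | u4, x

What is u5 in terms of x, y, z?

(x NOR (z XNOR x)) NOR x

u1 = z XNOR x
u4 = x NOR u1 = x NOR (z XNOR x)
u5 = u4 NOR x = (x NOR (z XNOR x)) NOR x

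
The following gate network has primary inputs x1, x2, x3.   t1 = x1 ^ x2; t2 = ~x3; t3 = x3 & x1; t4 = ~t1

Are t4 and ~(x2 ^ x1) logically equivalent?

Yes

t1 = x1 ^ x2
t4 = ~t1 = ~(x1 ^ x2)
At x1=0, x2=1, x3=0: circuit gives 0, formula gives 0.
At x1=0, x2=0, x3=0: circuit gives 1, formula gives 1.
Agrees on all 8 inputs.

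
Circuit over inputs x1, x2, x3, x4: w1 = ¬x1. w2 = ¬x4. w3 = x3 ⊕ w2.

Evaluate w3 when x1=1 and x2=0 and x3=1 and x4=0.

0

w2 = ¬0 = 1
w3 = 1 ⊕ 1 = 0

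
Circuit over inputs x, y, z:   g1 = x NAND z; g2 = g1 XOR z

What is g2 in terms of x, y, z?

(x NAND z) XOR z

g1 = x NAND z
g2 = g1 XOR z = (x NAND z) XOR z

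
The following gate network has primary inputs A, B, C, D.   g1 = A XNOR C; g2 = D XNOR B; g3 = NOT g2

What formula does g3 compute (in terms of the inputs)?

g2 = D XNOR B
g3 = NOT g2 = NOT (D XNOR B)

NOT (D XNOR B)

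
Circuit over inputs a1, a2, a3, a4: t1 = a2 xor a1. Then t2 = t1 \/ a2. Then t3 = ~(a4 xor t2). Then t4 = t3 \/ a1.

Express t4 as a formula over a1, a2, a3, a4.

(~(a4 xor ((a2 xor a1) \/ a2))) \/ a1

t1 = a2 xor a1
t2 = t1 \/ a2 = (a2 xor a1) \/ a2
t3 = ~(a4 xor t2) = ~(a4 xor ((a2 xor a1) \/ a2))
t4 = t3 \/ a1 = (~(a4 xor ((a2 xor a1) \/ a2))) \/ a1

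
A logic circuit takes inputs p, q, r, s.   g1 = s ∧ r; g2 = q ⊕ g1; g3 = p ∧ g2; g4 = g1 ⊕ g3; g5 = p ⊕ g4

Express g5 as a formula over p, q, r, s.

g1 = s ∧ r
g2 = q ⊕ g1 = q ⊕ (s ∧ r)
g3 = p ∧ g2 = p ∧ (q ⊕ (s ∧ r))
g4 = g1 ⊕ g3 = (s ∧ r) ⊕ (p ∧ (q ⊕ (s ∧ r)))
g5 = p ⊕ g4 = p ⊕ ((s ∧ r) ⊕ (p ∧ (q ⊕ (s ∧ r))))

p ⊕ ((s ∧ r) ⊕ (p ∧ (q ⊕ (s ∧ r))))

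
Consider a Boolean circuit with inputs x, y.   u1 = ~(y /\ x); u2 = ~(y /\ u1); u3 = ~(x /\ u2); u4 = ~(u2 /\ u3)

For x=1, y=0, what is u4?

1

u1 = ~(0 /\ 1) = 1
u2 = ~(0 /\ 1) = 1
u3 = ~(1 /\ 1) = 0
u4 = ~(1 /\ 0) = 1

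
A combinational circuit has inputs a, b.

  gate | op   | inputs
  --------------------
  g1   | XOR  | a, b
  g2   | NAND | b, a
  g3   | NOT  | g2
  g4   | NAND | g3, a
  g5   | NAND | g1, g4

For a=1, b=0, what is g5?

g1 = 1 XOR 0 = 1
g2 = 0 NAND 1 = 1
g3 = NOT 1 = 0
g4 = 0 NAND 1 = 1
g5 = 1 NAND 1 = 0

0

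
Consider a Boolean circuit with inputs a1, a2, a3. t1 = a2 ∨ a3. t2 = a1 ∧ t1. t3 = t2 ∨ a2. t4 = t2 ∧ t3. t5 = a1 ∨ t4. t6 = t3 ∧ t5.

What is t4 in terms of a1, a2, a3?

t1 = a2 ∨ a3
t2 = a1 ∧ t1 = a1 ∧ (a2 ∨ a3)
t3 = t2 ∨ a2 = (a1 ∧ (a2 ∨ a3)) ∨ a2
t4 = t2 ∧ t3 = (a1 ∧ (a2 ∨ a3)) ∧ ((a1 ∧ (a2 ∨ a3)) ∨ a2)

(a1 ∧ (a2 ∨ a3)) ∧ ((a1 ∧ (a2 ∨ a3)) ∨ a2)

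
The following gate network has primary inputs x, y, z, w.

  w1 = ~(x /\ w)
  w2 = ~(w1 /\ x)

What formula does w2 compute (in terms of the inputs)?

w1 = ~(x /\ w)
w2 = ~(w1 /\ x) = ~((~(x /\ w)) /\ x)

~((~(x /\ w)) /\ x)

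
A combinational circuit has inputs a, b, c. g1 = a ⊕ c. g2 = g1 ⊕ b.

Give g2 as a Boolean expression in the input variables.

g1 = a ⊕ c
g2 = g1 ⊕ b = (a ⊕ c) ⊕ b

(a ⊕ c) ⊕ b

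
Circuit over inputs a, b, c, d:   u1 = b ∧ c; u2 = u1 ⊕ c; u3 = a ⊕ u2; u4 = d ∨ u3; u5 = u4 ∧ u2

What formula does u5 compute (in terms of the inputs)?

(d ∨ (a ⊕ ((b ∧ c) ⊕ c))) ∧ ((b ∧ c) ⊕ c)

u1 = b ∧ c
u2 = u1 ⊕ c = (b ∧ c) ⊕ c
u3 = a ⊕ u2 = a ⊕ ((b ∧ c) ⊕ c)
u4 = d ∨ u3 = d ∨ (a ⊕ ((b ∧ c) ⊕ c))
u5 = u4 ∧ u2 = (d ∨ (a ⊕ ((b ∧ c) ⊕ c))) ∧ ((b ∧ c) ⊕ c)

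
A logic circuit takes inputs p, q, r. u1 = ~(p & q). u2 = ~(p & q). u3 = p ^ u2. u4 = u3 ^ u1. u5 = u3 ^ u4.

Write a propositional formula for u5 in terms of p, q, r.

u1 = ~(p & q)
u2 = ~(p & q)
u3 = p ^ u2 = p ^ (~(p & q))
u4 = u3 ^ u1 = (p ^ (~(p & q))) ^ (~(p & q))
u5 = u3 ^ u4 = (p ^ (~(p & q))) ^ ((p ^ (~(p & q))) ^ (~(p & q)))

(p ^ (~(p & q))) ^ ((p ^ (~(p & q))) ^ (~(p & q)))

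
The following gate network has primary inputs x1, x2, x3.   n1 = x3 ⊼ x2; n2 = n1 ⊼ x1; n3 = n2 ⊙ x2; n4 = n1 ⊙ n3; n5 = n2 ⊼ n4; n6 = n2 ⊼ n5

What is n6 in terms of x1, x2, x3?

((x3 ⊼ x2) ⊼ x1) ⊼ (((x3 ⊼ x2) ⊼ x1) ⊼ ((x3 ⊼ x2) ⊙ (((x3 ⊼ x2) ⊼ x1) ⊙ x2)))

n1 = x3 ⊼ x2
n2 = n1 ⊼ x1 = (x3 ⊼ x2) ⊼ x1
n3 = n2 ⊙ x2 = ((x3 ⊼ x2) ⊼ x1) ⊙ x2
n4 = n1 ⊙ n3 = (x3 ⊼ x2) ⊙ (((x3 ⊼ x2) ⊼ x1) ⊙ x2)
n5 = n2 ⊼ n4 = ((x3 ⊼ x2) ⊼ x1) ⊼ ((x3 ⊼ x2) ⊙ (((x3 ⊼ x2) ⊼ x1) ⊙ x2))
n6 = n2 ⊼ n5 = ((x3 ⊼ x2) ⊼ x1) ⊼ (((x3 ⊼ x2) ⊼ x1) ⊼ ((x3 ⊼ x2) ⊙ (((x3 ⊼ x2) ⊼ x1) ⊙ x2)))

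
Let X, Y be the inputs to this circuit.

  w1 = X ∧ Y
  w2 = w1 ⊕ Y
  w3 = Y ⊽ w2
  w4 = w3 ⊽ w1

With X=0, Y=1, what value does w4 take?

w1 = 0 ∧ 1 = 0
w2 = 0 ⊕ 1 = 1
w3 = 1 ⊽ 1 = 0
w4 = 0 ⊽ 0 = 1

1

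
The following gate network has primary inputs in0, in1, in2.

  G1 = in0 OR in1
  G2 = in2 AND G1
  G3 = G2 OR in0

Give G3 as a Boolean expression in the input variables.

G1 = in0 OR in1
G2 = in2 AND G1 = in2 AND (in0 OR in1)
G3 = G2 OR in0 = (in2 AND (in0 OR in1)) OR in0

(in2 AND (in0 OR in1)) OR in0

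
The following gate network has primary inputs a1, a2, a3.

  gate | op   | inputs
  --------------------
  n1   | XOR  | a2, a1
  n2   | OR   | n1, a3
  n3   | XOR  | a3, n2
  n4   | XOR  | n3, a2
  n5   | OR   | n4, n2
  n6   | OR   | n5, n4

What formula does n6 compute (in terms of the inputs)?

n1 = a2 XOR a1
n2 = n1 OR a3 = (a2 XOR a1) OR a3
n3 = a3 XOR n2 = a3 XOR ((a2 XOR a1) OR a3)
n4 = n3 XOR a2 = (a3 XOR ((a2 XOR a1) OR a3)) XOR a2
n5 = n4 OR n2 = ((a3 XOR ((a2 XOR a1) OR a3)) XOR a2) OR ((a2 XOR a1) OR a3)
n6 = n5 OR n4 = (((a3 XOR ((a2 XOR a1) OR a3)) XOR a2) OR ((a2 XOR a1) OR a3)) OR ((a3 XOR ((a2 XOR a1) OR a3)) XOR a2)

(((a3 XOR ((a2 XOR a1) OR a3)) XOR a2) OR ((a2 XOR a1) OR a3)) OR ((a3 XOR ((a2 XOR a1) OR a3)) XOR a2)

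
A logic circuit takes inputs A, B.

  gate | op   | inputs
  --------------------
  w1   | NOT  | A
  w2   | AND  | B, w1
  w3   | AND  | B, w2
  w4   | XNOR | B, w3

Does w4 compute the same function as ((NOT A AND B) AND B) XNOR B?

Yes

w1 = NOT A
w2 = B AND w1 = B AND NOT A
w3 = B AND w2 = B AND (B AND NOT A)
w4 = B XNOR w3 = B XNOR (B AND (B AND NOT A))
At A=1, B=1: circuit gives 0, formula gives 0.
At A=0, B=0: circuit gives 1, formula gives 1.
Agrees on all 4 inputs.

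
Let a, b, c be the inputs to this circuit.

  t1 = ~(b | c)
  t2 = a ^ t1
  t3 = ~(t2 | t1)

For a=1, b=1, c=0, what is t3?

t1 = ~(1 | 0) = 0
t2 = 1 ^ 0 = 1
t3 = ~(1 | 0) = 0

0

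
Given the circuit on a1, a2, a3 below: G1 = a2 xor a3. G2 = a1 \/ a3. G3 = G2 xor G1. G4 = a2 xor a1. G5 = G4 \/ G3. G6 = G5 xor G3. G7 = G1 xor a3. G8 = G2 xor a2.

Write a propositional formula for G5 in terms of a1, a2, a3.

G1 = a2 xor a3
G2 = a1 \/ a3
G3 = G2 xor G1 = (a1 \/ a3) xor (a2 xor a3)
G4 = a2 xor a1
G5 = G4 \/ G3 = (a2 xor a1) \/ ((a1 \/ a3) xor (a2 xor a3))

(a2 xor a1) \/ ((a1 \/ a3) xor (a2 xor a3))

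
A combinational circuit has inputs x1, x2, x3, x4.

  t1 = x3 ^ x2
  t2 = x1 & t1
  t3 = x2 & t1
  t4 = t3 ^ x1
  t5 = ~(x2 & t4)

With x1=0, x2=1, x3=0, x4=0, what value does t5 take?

t1 = 0 ^ 1 = 1
t3 = 1 & 1 = 1
t4 = 1 ^ 0 = 1
t5 = ~(1 & 1) = 0

0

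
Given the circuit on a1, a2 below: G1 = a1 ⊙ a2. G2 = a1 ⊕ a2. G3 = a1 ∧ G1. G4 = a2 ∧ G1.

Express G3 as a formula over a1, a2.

G1 = a1 ⊙ a2
G3 = a1 ∧ G1 = a1 ∧ (a1 ⊙ a2)

a1 ∧ (a1 ⊙ a2)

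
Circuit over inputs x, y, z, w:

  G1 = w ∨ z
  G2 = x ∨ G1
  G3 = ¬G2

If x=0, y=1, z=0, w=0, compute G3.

G1 = 0 ∨ 0 = 0
G2 = 0 ∨ 0 = 0
G3 = ¬0 = 1

1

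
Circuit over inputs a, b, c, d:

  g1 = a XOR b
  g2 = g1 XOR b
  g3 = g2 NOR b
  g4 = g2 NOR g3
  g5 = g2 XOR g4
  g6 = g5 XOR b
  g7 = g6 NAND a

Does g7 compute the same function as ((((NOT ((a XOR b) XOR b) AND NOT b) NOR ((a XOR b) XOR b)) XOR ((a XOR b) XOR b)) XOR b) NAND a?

g1 = a XOR b
g2 = g1 XOR b = (a XOR b) XOR b
g3 = g2 NOR b = ((a XOR b) XOR b) NOR b
g4 = g2 NOR g3 = ((a XOR b) XOR b) NOR (((a XOR b) XOR b) NOR b)
g5 = g2 XOR g4 = ((a XOR b) XOR b) XOR (((a XOR b) XOR b) NOR (((a XOR b) XOR b) NOR b))
g6 = g5 XOR b = (((a XOR b) XOR b) XOR (((a XOR b) XOR b) NOR (((a XOR b) XOR b) NOR b))) XOR b
g7 = g6 NAND a = ((((a XOR b) XOR b) XOR (((a XOR b) XOR b) NOR (((a XOR b) XOR b) NOR b))) XOR b) NAND a
At a=1, b=0, c=0, d=0: circuit gives 0, formula gives 0.
At a=0, b=0, c=0, d=0: circuit gives 1, formula gives 1.
Agrees on all 16 inputs.

Yes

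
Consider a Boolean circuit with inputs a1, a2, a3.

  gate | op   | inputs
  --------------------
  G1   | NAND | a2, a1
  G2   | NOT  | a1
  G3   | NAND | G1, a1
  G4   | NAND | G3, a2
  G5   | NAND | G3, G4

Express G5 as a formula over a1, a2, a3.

G1 = a2 NAND a1
G3 = G1 NAND a1 = (a2 NAND a1) NAND a1
G4 = G3 NAND a2 = ((a2 NAND a1) NAND a1) NAND a2
G5 = G3 NAND G4 = ((a2 NAND a1) NAND a1) NAND (((a2 NAND a1) NAND a1) NAND a2)

((a2 NAND a1) NAND a1) NAND (((a2 NAND a1) NAND a1) NAND a2)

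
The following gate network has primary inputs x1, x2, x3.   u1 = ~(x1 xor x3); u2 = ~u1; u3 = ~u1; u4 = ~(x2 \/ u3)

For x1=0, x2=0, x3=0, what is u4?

u1 = ~(0 xor 0) = 1
u3 = ~1 = 0
u4 = ~(0 \/ 0) = 1

1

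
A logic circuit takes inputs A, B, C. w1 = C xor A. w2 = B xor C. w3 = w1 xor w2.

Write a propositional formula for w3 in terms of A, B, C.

(C xor A) xor (B xor C)

w1 = C xor A
w2 = B xor C
w3 = w1 xor w2 = (C xor A) xor (B xor C)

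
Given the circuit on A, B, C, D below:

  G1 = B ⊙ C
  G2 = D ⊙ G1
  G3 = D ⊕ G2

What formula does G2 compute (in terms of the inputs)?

D ⊙ (B ⊙ C)

G1 = B ⊙ C
G2 = D ⊙ G1 = D ⊙ (B ⊙ C)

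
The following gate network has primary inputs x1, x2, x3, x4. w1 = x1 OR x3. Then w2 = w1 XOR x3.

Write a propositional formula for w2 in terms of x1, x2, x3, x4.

w1 = x1 OR x3
w2 = w1 XOR x3 = (x1 OR x3) XOR x3

(x1 OR x3) XOR x3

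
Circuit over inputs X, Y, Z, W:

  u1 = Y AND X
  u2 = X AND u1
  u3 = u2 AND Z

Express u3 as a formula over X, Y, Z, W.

(X AND (Y AND X)) AND Z

u1 = Y AND X
u2 = X AND u1 = X AND (Y AND X)
u3 = u2 AND Z = (X AND (Y AND X)) AND Z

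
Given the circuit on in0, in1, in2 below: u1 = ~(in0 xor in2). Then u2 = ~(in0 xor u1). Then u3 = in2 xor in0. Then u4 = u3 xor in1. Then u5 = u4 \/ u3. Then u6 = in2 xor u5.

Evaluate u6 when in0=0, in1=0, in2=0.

0

u3 = 0 xor 0 = 0
u4 = 0 xor 0 = 0
u5 = 0 \/ 0 = 0
u6 = 0 xor 0 = 0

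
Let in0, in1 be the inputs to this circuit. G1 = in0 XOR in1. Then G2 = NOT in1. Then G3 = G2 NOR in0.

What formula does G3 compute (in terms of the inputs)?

NOT in1 NOR in0

G2 = NOT in1
G3 = G2 NOR in0 = NOT in1 NOR in0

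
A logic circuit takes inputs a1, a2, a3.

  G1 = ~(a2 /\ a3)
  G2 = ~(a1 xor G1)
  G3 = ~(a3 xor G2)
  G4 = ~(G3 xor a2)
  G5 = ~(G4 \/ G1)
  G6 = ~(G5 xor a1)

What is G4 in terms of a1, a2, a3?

G1 = ~(a2 /\ a3)
G2 = ~(a1 xor G1) = ~(a1 xor (~(a2 /\ a3)))
G3 = ~(a3 xor G2) = ~(a3 xor (~(a1 xor (~(a2 /\ a3)))))
G4 = ~(G3 xor a2) = ~((~(a3 xor (~(a1 xor (~(a2 /\ a3)))))) xor a2)

~((~(a3 xor (~(a1 xor (~(a2 /\ a3)))))) xor a2)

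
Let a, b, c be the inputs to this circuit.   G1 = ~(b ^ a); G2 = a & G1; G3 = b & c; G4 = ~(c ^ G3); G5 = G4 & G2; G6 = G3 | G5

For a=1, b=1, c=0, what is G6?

1

G1 = ~(1 ^ 1) = 1
G2 = 1 & 1 = 1
G3 = 1 & 0 = 0
G4 = ~(0 ^ 0) = 1
G5 = 1 & 1 = 1
G6 = 0 | 1 = 1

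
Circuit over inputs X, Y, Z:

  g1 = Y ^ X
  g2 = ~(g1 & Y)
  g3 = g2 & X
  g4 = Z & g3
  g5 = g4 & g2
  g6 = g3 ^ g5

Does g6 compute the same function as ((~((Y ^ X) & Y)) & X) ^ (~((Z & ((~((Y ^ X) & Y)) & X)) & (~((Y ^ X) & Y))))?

No

g1 = Y ^ X
g2 = ~(g1 & Y) = ~((Y ^ X) & Y)
g3 = g2 & X = (~((Y ^ X) & Y)) & X
g4 = Z & g3 = Z & ((~((Y ^ X) & Y)) & X)
g5 = g4 & g2 = (Z & ((~((Y ^ X) & Y)) & X)) & (~((Y ^ X) & Y))
g6 = g3 ^ g5 = ((~((Y ^ X) & Y)) & X) ^ ((Z & ((~((Y ^ X) & Y)) & X)) & (~((Y ^ X) & Y)))
At X=0, Y=0, Z=0: circuit gives 0, formula gives 1.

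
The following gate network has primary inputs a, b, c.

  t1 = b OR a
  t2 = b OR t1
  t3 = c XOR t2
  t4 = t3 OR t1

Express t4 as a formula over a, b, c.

t1 = b OR a
t2 = b OR t1 = b OR (b OR a)
t3 = c XOR t2 = c XOR (b OR (b OR a))
t4 = t3 OR t1 = (c XOR (b OR (b OR a))) OR (b OR a)

(c XOR (b OR (b OR a))) OR (b OR a)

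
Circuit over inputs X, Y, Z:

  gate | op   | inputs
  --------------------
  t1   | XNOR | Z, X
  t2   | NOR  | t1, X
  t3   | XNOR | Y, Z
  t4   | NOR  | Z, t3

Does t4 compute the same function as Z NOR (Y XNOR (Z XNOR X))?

No

t3 = Y XNOR Z
t4 = Z NOR t3 = Z NOR (Y XNOR Z)
At X=0, Y=0, Z=0: circuit gives 0, formula gives 1.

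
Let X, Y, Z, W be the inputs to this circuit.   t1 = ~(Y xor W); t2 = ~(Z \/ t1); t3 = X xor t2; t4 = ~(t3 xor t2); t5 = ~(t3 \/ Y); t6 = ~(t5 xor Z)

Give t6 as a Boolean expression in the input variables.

t1 = ~(Y xor W)
t2 = ~(Z \/ t1) = ~(Z \/ (~(Y xor W)))
t3 = X xor t2 = X xor (~(Z \/ (~(Y xor W))))
t5 = ~(t3 \/ Y) = ~((X xor (~(Z \/ (~(Y xor W))))) \/ Y)
t6 = ~(t5 xor Z) = ~((~((X xor (~(Z \/ (~(Y xor W))))) \/ Y)) xor Z)

~((~((X xor (~(Z \/ (~(Y xor W))))) \/ Y)) xor Z)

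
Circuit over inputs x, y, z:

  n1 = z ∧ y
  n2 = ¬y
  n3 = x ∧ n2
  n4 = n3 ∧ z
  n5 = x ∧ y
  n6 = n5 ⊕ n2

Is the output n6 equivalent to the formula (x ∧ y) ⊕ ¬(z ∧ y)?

n2 = ¬y
n5 = x ∧ y
n6 = n5 ⊕ n2 = (x ∧ y) ⊕ ¬y
At x=0, y=1, z=0: circuit gives 0, formula gives 1.

No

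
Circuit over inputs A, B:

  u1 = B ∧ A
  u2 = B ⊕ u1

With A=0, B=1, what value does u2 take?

u1 = 1 ∧ 0 = 0
u2 = 1 ⊕ 0 = 1

1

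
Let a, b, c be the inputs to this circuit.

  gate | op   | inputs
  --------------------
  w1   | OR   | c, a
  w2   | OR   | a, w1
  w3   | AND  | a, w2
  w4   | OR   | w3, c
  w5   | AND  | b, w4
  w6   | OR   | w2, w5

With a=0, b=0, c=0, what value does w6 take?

0

w1 = 0 OR 0 = 0
w2 = 0 OR 0 = 0
w3 = 0 AND 0 = 0
w4 = 0 OR 0 = 0
w5 = 0 AND 0 = 0
w6 = 0 OR 0 = 0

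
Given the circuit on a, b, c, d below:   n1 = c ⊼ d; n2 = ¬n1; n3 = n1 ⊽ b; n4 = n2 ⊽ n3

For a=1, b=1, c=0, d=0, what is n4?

1

n1 = 0 ⊼ 0 = 1
n2 = ¬1 = 0
n3 = 1 ⊽ 1 = 0
n4 = 0 ⊽ 0 = 1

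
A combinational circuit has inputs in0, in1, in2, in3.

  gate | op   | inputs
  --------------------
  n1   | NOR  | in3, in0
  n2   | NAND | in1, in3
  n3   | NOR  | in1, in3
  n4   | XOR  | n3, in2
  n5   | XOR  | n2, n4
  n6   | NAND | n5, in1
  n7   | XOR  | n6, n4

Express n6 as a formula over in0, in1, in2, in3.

((in1 NAND in3) XOR ((in1 NOR in3) XOR in2)) NAND in1

n2 = in1 NAND in3
n3 = in1 NOR in3
n4 = n3 XOR in2 = (in1 NOR in3) XOR in2
n5 = n2 XOR n4 = (in1 NAND in3) XOR ((in1 NOR in3) XOR in2)
n6 = n5 NAND in1 = ((in1 NAND in3) XOR ((in1 NOR in3) XOR in2)) NAND in1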